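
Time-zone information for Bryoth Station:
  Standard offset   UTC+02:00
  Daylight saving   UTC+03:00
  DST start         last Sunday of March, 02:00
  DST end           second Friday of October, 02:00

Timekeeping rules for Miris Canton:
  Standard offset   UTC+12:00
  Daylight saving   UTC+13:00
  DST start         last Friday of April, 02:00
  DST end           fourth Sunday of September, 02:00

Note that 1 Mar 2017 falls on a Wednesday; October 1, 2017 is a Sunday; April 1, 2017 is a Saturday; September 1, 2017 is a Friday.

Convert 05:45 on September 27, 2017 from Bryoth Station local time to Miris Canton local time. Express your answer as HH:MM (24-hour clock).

1 March 2017 is a Wednesday, so Sundays fall on 5, 12, 19, 26; the last is March 26.
1 October 2017 is a Sunday, so the first Friday is October 6 and the second is October 13.
September 27, 2017 falls between 26 March and 13 October, so daylight saving is in effect and Bryoth Station is at UTC+03:00.
05:45 Bryoth Station − 3h = 02:45 UTC.
1 April 2017 is a Saturday, so Fridays fall on 7, 14, 21, 28; the last is April 28.
1 September 2017 is a Friday, so the first Sunday is September 3 and the fourth is September 24.
At the standard offset (UTC+12:00), 02:45 UTC + 12h = 14:45 Miris Canton standard time.
The standard-time date in Miris Canton, September 27, 2017, is outside the daylight-saving period (28 April – 24 September), so Miris Canton is on standard time, UTC+12:00.
02:45 UTC + 12h = 14:45 Miris Canton.

14:45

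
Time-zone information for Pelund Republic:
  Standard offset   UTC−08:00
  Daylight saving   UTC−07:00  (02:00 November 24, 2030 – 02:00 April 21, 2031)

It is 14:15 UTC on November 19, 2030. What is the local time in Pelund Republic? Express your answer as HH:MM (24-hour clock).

06:15

At the standard offset (UTC−08:00), 14:15 UTC − 8h = 06:15 Pelund Republic standard time.
The standard-time date in Pelund Republic, November 19, 2030, is outside the daylight-saving period (24 November 2030 – 21 April 2031), so Pelund Republic is on standard time, UTC−08:00.
14:15 UTC − 8h = 06:15 local.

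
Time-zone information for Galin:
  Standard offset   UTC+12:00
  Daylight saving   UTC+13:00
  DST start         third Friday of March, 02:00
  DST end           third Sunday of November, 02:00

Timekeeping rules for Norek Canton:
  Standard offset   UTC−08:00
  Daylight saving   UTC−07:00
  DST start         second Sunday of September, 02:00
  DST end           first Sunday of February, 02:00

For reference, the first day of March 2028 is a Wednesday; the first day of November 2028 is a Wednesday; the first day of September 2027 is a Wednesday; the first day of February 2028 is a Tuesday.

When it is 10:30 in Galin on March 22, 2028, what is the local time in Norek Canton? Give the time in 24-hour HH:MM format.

13:30

1 March 2028 is a Wednesday, so the first Friday is March 3 and the third is March 17.
1 November 2028 is a Wednesday, so the first Sunday is November 5 and the third is November 19.
Daylight saving runs 17 March – 19 November; March 22, 2028 is inside that window, so Galin is at UTC+13:00.
10:30 Galin − 13h = 21:30 UTC (rolling into the previous day, 21 March 2028).
1 September 2027 is a Wednesday, so the first Sunday is September 5 and the second is September 12.
1 February 2028 is a Tuesday, so the first Sunday is February 6.
At the standard offset (UTC−08:00), 21:30 UTC − 8h = 13:30 Norek Canton standard time.
Daylight saving runs 12 September 2027 – 6 February 2028; the standard-time date in Norek Canton, March 21, 2028, is outside that window, so Norek Canton is on standard time at UTC−08:00.
21:30 UTC − 8h = 13:30 Norek Canton.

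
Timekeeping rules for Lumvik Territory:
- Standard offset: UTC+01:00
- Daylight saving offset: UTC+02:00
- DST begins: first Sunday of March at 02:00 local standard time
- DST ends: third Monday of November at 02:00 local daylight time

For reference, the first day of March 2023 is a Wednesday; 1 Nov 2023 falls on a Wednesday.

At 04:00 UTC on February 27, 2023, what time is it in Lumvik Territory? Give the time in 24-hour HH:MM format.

1 March 2023 is a Wednesday, so the first Sunday is March 5.
1 November 2023 is a Wednesday, so the first Monday is November 6 and the third is November 20.
At the standard offset (UTC+01:00), 04:00 UTC + 1h = 05:00 Lumvik Territory standard time.
The standard-time date in Lumvik Territory, February 27, 2023, does not fall between 5 March and 20 November, so daylight saving is not in effect and Lumvik Territory is at UTC+01:00.
04:00 UTC + 1h = 05:00 local.

05:00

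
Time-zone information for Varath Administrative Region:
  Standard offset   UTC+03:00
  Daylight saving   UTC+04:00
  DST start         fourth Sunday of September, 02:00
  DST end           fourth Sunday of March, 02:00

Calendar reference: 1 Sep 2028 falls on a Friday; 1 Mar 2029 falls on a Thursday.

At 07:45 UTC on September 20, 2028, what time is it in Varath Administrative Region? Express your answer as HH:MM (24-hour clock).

1 September 2028 is a Friday, so the first Sunday is September 3 and the fourth is September 24.
1 March 2029 is a Thursday, so the first Sunday is March 4 and the fourth is March 25.
At the standard offset (UTC+03:00), 07:45 UTC + 3h = 10:45 Varath Administrative Region standard time.
The standard-time date in Varath Administrative Region, September 20, 2028, is outside the daylight-saving period (24 September 2028 – 25 March 2029), so Varath Administrative Region is on standard time, UTC+03:00.
07:45 UTC + 3h = 10:45 local.

10:45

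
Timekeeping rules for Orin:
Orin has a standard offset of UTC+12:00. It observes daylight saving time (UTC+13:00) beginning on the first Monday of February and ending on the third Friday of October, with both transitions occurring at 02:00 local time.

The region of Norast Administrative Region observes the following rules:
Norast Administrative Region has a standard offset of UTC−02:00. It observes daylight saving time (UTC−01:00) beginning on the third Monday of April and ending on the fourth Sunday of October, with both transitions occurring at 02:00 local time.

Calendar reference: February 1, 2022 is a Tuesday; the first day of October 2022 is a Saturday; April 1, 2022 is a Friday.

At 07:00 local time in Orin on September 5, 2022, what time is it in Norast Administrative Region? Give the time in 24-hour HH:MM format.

1 February 2022 is a Tuesday, so the first Monday is February 7.
1 October 2022 is a Saturday, so the first Friday is October 7 and the third is October 21.
September 5, 2022 lies within the daylight-saving period (7 February – 21 October), so Orin is on daylight time, UTC+13:00.
07:00 Orin − 13h = 18:00 UTC (rolling into the previous day, 4 September 2022).
1 April 2022 is a Friday, so the first Monday is April 4 and the third is April 18.
1 October 2022 is a Saturday, so the first Sunday is October 2 and the fourth is October 23.
At the standard offset (UTC−02:00), 18:00 UTC − 2h = 16:00 Norast Administrative Region standard time.
The standard-time date in Norast Administrative Region, September 4, 2022, lies within the daylight-saving period (18 April – 23 October), so Norast Administrative Region is on daylight time, UTC−01:00.
18:00 UTC − 1h = 17:00 Norast Administrative Region.

17:00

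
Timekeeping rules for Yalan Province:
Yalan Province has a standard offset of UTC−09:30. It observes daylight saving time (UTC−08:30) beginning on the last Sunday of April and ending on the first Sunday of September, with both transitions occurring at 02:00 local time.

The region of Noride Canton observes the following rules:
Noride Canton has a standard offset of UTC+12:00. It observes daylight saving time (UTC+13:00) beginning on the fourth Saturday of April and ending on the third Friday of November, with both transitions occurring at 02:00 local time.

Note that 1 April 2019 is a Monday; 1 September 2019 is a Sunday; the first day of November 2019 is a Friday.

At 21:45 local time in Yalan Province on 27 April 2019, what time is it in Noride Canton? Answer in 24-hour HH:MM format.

1 April 2019 is a Monday, so Sundays fall on 7, 14, 21, 28; the last is April 28.
1 September 2019 is a Sunday, so the first Sunday is September 1.
27 April 2019 does not fall between 28 April and 1 September, so daylight saving is not in effect and Yalan Province is at UTC−09:30.
21:45 Yalan Province + 9h30m = 07:15 UTC (rolling into the next day, 28 April 2019).
1 April 2019 is a Monday, so the first Saturday is April 6 and the fourth is April 27.
1 November 2019 is a Friday, so the first Friday is November 1 and the third is November 15.
At the standard offset (UTC+12:00), 07:15 UTC + 12h = 19:15 Noride Canton standard time.
The standard-time date in Noride Canton, 28 April 2019, lies within the daylight-saving period (27 April – 15 November), so Noride Canton is on daylight time, UTC+13:00.
07:15 UTC + 13h = 20:15 Noride Canton.

20:15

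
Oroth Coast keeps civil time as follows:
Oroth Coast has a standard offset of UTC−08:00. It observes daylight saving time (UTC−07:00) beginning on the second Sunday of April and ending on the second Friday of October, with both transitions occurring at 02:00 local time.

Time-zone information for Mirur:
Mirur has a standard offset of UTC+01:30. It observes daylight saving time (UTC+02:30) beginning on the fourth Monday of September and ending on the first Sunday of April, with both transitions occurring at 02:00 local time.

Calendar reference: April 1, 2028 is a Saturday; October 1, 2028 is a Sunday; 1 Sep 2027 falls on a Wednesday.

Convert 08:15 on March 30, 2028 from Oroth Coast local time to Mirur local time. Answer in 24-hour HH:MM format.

1 April 2028 is a Saturday, so the first Sunday is April 2 and the second is April 9.
1 October 2028 is a Sunday, so the first Friday is October 6 and the second is October 13.
March 30, 2028 is outside the daylight-saving period (9 April – 13 October), so Oroth Coast is on standard time, UTC−08:00.
08:15 Oroth Coast + 8h = 16:15 UTC.
1 September 2027 is a Wednesday, so the first Monday is September 6 and the fourth is September 27.
1 April 2028 is a Saturday, so the first Sunday is April 2.
At the standard offset (UTC+01:30), 16:15 UTC + 1h30m = 17:45 Mirur standard time.
The standard-time date in Mirur, March 30, 2028, falls between 27 September 2027 and 2 April 2028, so daylight saving is in effect and Mirur is at UTC+02:30.
16:15 UTC + 2h30m = 18:45 Mirur.

18:45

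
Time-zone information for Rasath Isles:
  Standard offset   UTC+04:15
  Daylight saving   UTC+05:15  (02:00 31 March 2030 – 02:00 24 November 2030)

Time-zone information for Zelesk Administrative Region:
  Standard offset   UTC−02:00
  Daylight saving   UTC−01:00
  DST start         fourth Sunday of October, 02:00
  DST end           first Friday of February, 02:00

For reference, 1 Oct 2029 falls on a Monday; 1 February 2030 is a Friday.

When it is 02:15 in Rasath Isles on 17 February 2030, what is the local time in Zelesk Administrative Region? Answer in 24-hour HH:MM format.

17 February 2030 does not fall between 31 March and 24 November, so daylight saving is not in effect and Rasath Isles is at UTC+04:15.
02:15 Rasath Isles − 4h15m = 22:00 UTC (rolling into the previous day, 16 February 2030).
1 October 2029 is a Monday, so the first Sunday is October 7 and the fourth is October 28.
1 February 2030 is a Friday, so the first Friday is February 1.
At the standard offset (UTC−02:00), 22:00 UTC − 2h = 20:00 Zelesk Administrative Region standard time.
The standard-time date in Zelesk Administrative Region, 16 February 2030, does not fall between 28 October 2029 and 1 February 2030, so daylight saving is not in effect and Zelesk Administrative Region is at UTC−02:00.
22:00 UTC − 2h = 20:00 Zelesk Administrative Region.

20:00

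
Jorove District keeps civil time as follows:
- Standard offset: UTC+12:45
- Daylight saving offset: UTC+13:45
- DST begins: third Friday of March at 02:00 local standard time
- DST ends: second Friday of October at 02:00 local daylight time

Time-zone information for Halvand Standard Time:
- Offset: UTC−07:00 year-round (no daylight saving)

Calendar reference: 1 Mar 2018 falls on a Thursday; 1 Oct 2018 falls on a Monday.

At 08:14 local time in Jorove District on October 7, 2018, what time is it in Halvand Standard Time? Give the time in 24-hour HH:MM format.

11:29

1 March 2018 is a Thursday, so the first Friday is March 2 and the third is March 16.
1 October 2018 is a Monday, so the first Friday is October 5 and the second is October 12.
October 7, 2018 lies within the daylight-saving period (16 March – 12 October), so Jorove District is on daylight time, UTC+13:45.
08:14 Jorove District − 13h45m = 18:29 UTC (rolling into the previous day, 6 October 2018).
Halvand Standard Time has no daylight saving, so its offset is UTC−07:00 year-round.
18:29 UTC − 7h = 11:29 Halvand Standard Time.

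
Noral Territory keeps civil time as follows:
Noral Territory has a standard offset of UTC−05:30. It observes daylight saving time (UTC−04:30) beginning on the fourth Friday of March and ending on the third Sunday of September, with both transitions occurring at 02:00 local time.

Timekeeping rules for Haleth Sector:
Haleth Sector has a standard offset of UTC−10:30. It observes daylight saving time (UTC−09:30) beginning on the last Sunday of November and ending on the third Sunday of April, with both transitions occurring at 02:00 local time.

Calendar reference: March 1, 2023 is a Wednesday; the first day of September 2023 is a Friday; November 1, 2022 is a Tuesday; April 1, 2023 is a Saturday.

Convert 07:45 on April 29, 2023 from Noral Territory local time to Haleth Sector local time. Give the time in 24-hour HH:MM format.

1 March 2023 is a Wednesday, so the first Friday is March 3 and the fourth is March 24.
1 September 2023 is a Friday, so the first Sunday is September 3 and the third is September 17.
Daylight saving runs 24 March – 17 September; April 29, 2023 is inside that window, so Noral Territory is at UTC−04:30.
07:45 Noral Territory + 4h30m = 12:15 UTC.
1 November 2022 is a Tuesday, so Sundays fall on 6, 13, 20, 27; the last is November 27.
1 April 2023 is a Saturday, so the first Sunday is April 2 and the third is April 16.
At the standard offset (UTC−10:30), 12:15 UTC − 10h30m = 01:45 Haleth Sector standard time.
The standard-time date in Haleth Sector, April 29, 2023, does not fall between 27 November 2022 and 16 April 2023, so daylight saving is not in effect and Haleth Sector is at UTC−10:30.
12:15 UTC − 10h30m = 01:45 Haleth Sector.

01:45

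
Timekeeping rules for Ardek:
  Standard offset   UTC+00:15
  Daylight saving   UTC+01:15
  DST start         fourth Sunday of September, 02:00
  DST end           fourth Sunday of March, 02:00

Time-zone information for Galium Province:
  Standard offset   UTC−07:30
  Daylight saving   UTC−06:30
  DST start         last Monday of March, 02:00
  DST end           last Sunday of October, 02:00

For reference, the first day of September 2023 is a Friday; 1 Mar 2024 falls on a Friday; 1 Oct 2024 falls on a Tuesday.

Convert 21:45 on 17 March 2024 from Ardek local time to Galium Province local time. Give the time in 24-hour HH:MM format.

1 September 2023 is a Friday, so the first Sunday is September 3 and the fourth is September 24.
1 March 2024 is a Friday, so the first Sunday is March 3 and the fourth is March 24.
17 March 2024 falls between 24 September 2023 and 24 March 2024, so daylight saving is in effect and Ardek is at UTC+01:15.
21:45 Ardek − 1h15m = 20:30 UTC.
1 March 2024 is a Friday, so Mondays fall on 4, 11, 18, 25; the last is March 25.
1 October 2024 is a Tuesday, so Sundays fall on 6, 13, 20, 27; the last is October 27.
At the standard offset (UTC−07:30), 20:30 UTC − 7h30m = 13:00 Galium Province standard time.
The standard-time date in Galium Province, 17 March 2024, is outside the daylight-saving period (25 March – 27 October), so Galium Province is on standard time, UTC−07:30.
20:30 UTC − 7h30m = 13:00 Galium Province.

13:00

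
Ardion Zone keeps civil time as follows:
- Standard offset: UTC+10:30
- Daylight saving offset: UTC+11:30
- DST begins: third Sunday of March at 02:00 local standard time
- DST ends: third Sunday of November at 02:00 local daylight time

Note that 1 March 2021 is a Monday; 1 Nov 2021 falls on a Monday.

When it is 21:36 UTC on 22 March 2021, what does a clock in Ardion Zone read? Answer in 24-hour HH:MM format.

09:06

1 March 2021 is a Monday, so the first Sunday is March 7 and the third is March 21.
1 November 2021 is a Monday, so the first Sunday is November 7 and the third is November 21.
At the standard offset (UTC+10:30), 21:36 UTC + 10h30m = 08:06 Ardion Zone standard time (rolling into the next day, 23 March 2021).
The standard-time date in Ardion Zone, 23 March 2021, lies within the daylight-saving period (21 March – 21 November), so Ardion Zone is on daylight time, UTC+11:30.
21:36 UTC + 11h30m = 09:06 local (rolling into the next day, 23 March 2021).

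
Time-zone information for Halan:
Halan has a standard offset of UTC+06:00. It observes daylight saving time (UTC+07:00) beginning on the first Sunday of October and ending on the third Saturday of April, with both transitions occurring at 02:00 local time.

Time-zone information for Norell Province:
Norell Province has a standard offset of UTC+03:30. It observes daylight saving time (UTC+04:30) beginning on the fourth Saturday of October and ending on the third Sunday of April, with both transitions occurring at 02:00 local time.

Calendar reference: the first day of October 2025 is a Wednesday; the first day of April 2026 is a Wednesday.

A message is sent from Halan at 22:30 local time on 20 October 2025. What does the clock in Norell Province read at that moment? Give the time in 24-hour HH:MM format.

1 October 2025 is a Wednesday, so the first Sunday is October 5.
1 April 2026 is a Wednesday, so the first Saturday is April 4 and the third is April 18.
Daylight saving runs 5 October 2025 – 18 April 2026; 20 October 2025 is inside that window, so Halan is at UTC+07:00.
22:30 Halan − 7h = 15:30 UTC.
1 October 2025 is a Wednesday, so the first Saturday is October 4 and the fourth is October 25.
1 April 2026 is a Wednesday, so the first Sunday is April 5 and the third is April 19.
At the standard offset (UTC+03:30), 15:30 UTC + 3h30m = 19:00 Norell Province standard time.
Daylight saving runs 25 October 2025 – 19 April 2026; the standard-time date in Norell Province, 20 October 2025, is outside that window, so Norell Province is on standard time at UTC+03:30.
15:30 UTC + 3h30m = 19:00 Norell Province.

19:00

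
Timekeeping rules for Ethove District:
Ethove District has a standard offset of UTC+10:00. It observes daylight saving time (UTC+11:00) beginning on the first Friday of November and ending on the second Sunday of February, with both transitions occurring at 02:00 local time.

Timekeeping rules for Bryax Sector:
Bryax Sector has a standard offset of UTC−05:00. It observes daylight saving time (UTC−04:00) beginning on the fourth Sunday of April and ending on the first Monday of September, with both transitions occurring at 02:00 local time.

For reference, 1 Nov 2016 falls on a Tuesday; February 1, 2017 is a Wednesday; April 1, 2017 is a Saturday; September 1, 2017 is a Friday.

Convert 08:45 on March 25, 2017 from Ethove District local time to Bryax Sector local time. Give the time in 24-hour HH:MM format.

17:45

1 November 2016 is a Tuesday, so the first Friday is November 4.
1 February 2017 is a Wednesday, so the first Sunday is February 5 and the second is February 12.
March 25, 2017 does not fall between 4 November 2016 and 12 February 2017, so daylight saving is not in effect and Ethove District is at UTC+10:00.
08:45 Ethove District − 10h = 22:45 UTC (rolling into the previous day, 24 March 2017).
1 April 2017 is a Saturday, so the first Sunday is April 2 and the fourth is April 23.
1 September 2017 is a Friday, so the first Monday is September 4.
At the standard offset (UTC−05:00), 22:45 UTC − 5h = 17:45 Bryax Sector standard time.
The standard-time date in Bryax Sector, March 24, 2017, is outside the daylight-saving period (23 April – 4 September), so Bryax Sector is on standard time, UTC−05:00.
22:45 UTC − 5h = 17:45 Bryax Sector.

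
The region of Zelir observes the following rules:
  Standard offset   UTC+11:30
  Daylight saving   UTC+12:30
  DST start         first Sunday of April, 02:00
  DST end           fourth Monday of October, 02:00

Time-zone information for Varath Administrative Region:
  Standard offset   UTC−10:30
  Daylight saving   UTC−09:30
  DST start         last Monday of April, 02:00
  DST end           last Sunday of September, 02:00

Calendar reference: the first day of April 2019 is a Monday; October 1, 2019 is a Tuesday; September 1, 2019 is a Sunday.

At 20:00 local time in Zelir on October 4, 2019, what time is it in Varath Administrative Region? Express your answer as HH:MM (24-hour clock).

1 April 2019 is a Monday, so the first Sunday is April 7.
1 October 2019 is a Tuesday, so the first Monday is October 7 and the fourth is October 28.
Daylight saving runs 7 April – 28 October; October 4, 2019 is inside that window, so Zelir is at UTC+12:30.
20:00 Zelir − 12h30m = 07:30 UTC.
1 April 2019 is a Monday, so Mondays fall on 1, 8, 15, 22, 29; the last is April 29.
1 September 2019 is a Sunday, so Sundays fall on 1, 8, 15, 22, 29; the last is September 29.
At the standard offset (UTC−10:30), 07:30 UTC − 10h30m = 21:00 Varath Administrative Region standard time (rolling into the previous day, 3 October 2019).
The standard-time date in Varath Administrative Region, October 3, 2019, does not fall between 29 April and 29 September, so daylight saving is not in effect and Varath Administrative Region is at UTC−10:30.
07:30 UTC − 10h30m = 21:00 Varath Administrative Region (rolling into the previous day, 3 October 2019).

21:00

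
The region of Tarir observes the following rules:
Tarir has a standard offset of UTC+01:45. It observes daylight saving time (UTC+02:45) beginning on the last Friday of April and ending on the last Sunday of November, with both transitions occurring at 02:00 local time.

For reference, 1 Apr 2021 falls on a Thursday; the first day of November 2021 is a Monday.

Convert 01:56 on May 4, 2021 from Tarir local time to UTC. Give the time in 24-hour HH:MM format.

1 April 2021 is a Thursday, so Fridays fall on 2, 9, 16, 23, 30; the last is April 30.
1 November 2021 is a Monday, so Sundays fall on 7, 14, 21, 28; the last is November 28.
Daylight saving runs 30 April – 28 November; May 4, 2021 is inside that window, so Tarir is at UTC+02:45.
01:56 local − 2h45m = 23:11 UTC (rolling into the previous day, 3 May 2021).

23:11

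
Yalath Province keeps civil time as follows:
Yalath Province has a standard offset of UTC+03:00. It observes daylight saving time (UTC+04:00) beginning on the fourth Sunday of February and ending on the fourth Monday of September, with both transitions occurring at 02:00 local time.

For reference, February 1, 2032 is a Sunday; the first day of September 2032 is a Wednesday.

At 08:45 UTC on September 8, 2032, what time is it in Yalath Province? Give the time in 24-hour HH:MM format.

12:45

1 February 2032 is a Sunday, so the first Sunday is February 1 and the fourth is February 22.
1 September 2032 is a Wednesday, so the first Monday is September 6 and the fourth is September 27.
At the standard offset (UTC+03:00), 08:45 UTC + 3h = 11:45 Yalath Province standard time.
The standard-time date in Yalath Province, September 8, 2032, lies within the daylight-saving period (22 February – 27 September), so Yalath Province is on daylight time, UTC+04:00.
08:45 UTC + 4h = 12:45 local.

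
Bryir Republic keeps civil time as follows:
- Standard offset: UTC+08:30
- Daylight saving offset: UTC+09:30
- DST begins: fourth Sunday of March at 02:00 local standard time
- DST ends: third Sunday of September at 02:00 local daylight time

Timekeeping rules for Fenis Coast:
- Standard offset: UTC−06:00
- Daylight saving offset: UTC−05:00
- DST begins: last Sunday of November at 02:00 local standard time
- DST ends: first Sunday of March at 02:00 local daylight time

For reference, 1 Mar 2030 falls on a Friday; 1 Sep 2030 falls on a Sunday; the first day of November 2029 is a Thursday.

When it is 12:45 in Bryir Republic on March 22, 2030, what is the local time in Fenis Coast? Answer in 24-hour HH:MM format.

22:15

1 March 2030 is a Friday, so the first Sunday is March 3 and the fourth is March 24.
1 September 2030 is a Sunday, so the first Sunday is September 1 and the third is September 15.
Daylight saving runs 24 March – 15 September; March 22, 2030 is outside that window, so Bryir Republic is on standard time at UTC+08:30.
12:45 Bryir Republic − 8h30m = 04:15 UTC.
1 November 2029 is a Thursday, so Sundays fall on 4, 11, 18, 25; the last is November 25.
1 March 2030 is a Friday, so the first Sunday is March 3.
At the standard offset (UTC−06:00), 04:15 UTC − 6h = 22:15 Fenis Coast standard time (rolling into the previous day, 21 March 2030).
Daylight saving runs 25 November 2029 – 3 March 2030; the standard-time date in Fenis Coast, March 21, 2030, is outside that window, so Fenis Coast is on standard time at UTC−06:00.
04:15 UTC − 6h = 22:15 Fenis Coast (rolling into the previous day, 21 March 2030).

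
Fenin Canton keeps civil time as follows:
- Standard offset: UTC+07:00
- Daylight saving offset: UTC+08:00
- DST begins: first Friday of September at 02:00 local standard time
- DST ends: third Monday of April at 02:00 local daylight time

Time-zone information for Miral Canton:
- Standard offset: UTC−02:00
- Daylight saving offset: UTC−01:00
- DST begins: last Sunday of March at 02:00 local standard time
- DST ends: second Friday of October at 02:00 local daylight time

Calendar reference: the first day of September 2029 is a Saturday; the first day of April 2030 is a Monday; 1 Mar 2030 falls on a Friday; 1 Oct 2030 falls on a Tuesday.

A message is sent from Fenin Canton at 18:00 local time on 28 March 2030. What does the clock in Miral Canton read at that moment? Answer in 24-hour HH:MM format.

1 September 2029 is a Saturday, so the first Friday is September 7.
1 April 2030 is a Monday, so the first Monday is April 1 and the third is April 15.
28 March 2030 lies within the daylight-saving period (7 September 2029 – 15 April 2030), so Fenin Canton is on daylight time, UTC+08:00.
18:00 Fenin Canton − 8h = 10:00 UTC.
1 March 2030 is a Friday, so Sundays fall on 3, 10, 17, 24, 31; the last is March 31.
1 October 2030 is a Tuesday, so the first Friday is October 4 and the second is October 11.
At the standard offset (UTC−02:00), 10:00 UTC − 2h = 08:00 Miral Canton standard time.
The standard-time date in Miral Canton, 28 March 2030, is outside the daylight-saving period (31 March – 11 October), so Miral Canton is on standard time, UTC−02:00.
10:00 UTC − 2h = 08:00 Miral Canton.

08:00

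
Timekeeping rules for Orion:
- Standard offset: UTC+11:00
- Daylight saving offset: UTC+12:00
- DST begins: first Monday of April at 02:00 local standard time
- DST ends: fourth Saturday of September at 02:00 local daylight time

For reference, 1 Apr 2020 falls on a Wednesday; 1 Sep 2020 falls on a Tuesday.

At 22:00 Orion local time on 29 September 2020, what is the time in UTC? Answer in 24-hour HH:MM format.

1 April 2020 is a Wednesday, so the first Monday is April 6.
1 September 2020 is a Tuesday, so the first Saturday is September 5 and the fourth is September 26.
Daylight saving runs 6 April – 26 September; 29 September 2020 is outside that window, so Orion is on standard time at UTC+11:00.
22:00 local − 11h = 11:00 UTC.

11:00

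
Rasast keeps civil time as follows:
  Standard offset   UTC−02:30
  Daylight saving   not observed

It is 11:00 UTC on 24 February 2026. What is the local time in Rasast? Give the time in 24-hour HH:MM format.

08:30

Rasast has no daylight saving, so its offset is UTC−02:30 year-round.
11:00 UTC − 2h30m = 08:30 local.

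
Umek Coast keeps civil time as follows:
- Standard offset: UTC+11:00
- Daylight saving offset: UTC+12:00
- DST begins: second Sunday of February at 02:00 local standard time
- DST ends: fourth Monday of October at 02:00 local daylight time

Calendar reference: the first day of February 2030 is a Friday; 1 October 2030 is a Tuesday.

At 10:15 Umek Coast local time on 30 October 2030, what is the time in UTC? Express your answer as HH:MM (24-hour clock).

1 February 2030 is a Friday, so the first Sunday is February 3 and the second is February 10.
1 October 2030 is a Tuesday, so the first Monday is October 7 and the fourth is October 28.
30 October 2030 is outside the daylight-saving period (10 February – 28 October), so Umek Coast is on standard time, UTC+11:00.
10:15 local − 11h = 23:15 UTC (rolling into the previous day, 29 October 2030).

23:15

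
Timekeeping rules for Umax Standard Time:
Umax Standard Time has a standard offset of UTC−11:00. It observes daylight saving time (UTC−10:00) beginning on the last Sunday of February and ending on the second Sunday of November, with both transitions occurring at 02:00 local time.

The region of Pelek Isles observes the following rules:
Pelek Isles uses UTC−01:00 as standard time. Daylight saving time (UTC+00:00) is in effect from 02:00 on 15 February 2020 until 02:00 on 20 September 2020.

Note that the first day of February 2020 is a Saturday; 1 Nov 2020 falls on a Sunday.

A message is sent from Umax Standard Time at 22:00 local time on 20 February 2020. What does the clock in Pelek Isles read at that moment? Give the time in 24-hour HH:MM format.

09:00

1 February 2020 is a Saturday, so Sundays fall on 2, 9, 16, 23; the last is February 23.
1 November 2020 is a Sunday, so the first Sunday is November 1 and the second is November 8.
Daylight saving runs 23 February – 8 November; 20 February 2020 is outside that window, so Umax Standard Time is on standard time at UTC−11:00.
22:00 Umax Standard Time + 11h = 09:00 UTC (rolling into the next day, 21 February 2020).
At the standard offset (UTC−01:00), 09:00 UTC − 1h = 08:00 Pelek Isles standard time.
The standard-time date in Pelek Isles, 21 February 2020, falls between 15 February and 20 September, so daylight saving is in effect and Pelek Isles is at UTC+00:00.
09:00 UTC + 0h = 09:00 Pelek Isles.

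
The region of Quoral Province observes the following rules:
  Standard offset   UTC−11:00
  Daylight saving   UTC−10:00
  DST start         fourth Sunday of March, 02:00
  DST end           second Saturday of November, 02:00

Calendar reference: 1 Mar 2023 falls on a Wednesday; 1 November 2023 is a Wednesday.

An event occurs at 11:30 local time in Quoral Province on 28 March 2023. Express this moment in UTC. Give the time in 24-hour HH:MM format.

1 March 2023 is a Wednesday, so the first Sunday is March 5 and the fourth is March 26.
1 November 2023 is a Wednesday, so the first Saturday is November 4 and the second is November 11.
28 March 2023 falls between 26 March and 11 November, so daylight saving is in effect and Quoral Province is at UTC−10:00.
11:30 local + 10h = 21:30 UTC.

21:30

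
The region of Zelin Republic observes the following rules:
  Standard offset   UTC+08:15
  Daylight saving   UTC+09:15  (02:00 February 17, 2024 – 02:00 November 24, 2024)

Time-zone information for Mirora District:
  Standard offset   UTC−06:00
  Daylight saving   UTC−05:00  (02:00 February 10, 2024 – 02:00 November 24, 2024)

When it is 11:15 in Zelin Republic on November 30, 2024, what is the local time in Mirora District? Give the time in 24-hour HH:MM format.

November 30, 2024 is outside the daylight-saving period (17 February – 24 November), so Zelin Republic is on standard time, UTC+08:15.
11:15 Zelin Republic − 8h15m = 03:00 UTC.
At the standard offset (UTC−06:00), 03:00 UTC − 6h = 21:00 Mirora District standard time (rolling into the previous day, 29 November 2024).
The standard-time date in Mirora District, November 29, 2024, does not fall between 10 February and 24 November, so daylight saving is not in effect and Mirora District is at UTC−06:00.
03:00 UTC − 6h = 21:00 Mirora District (rolling into the previous day, 29 November 2024).

21:00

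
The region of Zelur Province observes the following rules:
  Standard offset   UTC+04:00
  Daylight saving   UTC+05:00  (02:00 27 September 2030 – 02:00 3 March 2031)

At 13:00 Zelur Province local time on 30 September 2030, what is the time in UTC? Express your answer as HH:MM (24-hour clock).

30 September 2030 falls between 27 September 2030 and 3 March 2031, so daylight saving is in effect and Zelur Province is at UTC+05:00.
13:00 local − 5h = 08:00 UTC.

08:00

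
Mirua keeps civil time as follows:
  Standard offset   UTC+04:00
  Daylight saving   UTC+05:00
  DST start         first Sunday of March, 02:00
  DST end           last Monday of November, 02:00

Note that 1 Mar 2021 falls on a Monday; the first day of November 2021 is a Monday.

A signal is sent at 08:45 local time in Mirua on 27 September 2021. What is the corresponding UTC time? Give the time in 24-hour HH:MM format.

1 March 2021 is a Monday, so the first Sunday is March 7.
1 November 2021 is a Monday, so Mondays fall on 1, 8, 15, 22, 29; the last is November 29.
27 September 2021 lies within the daylight-saving period (7 March – 29 November), so Mirua is on daylight time, UTC+05:00.
08:45 local − 5h = 03:45 UTC.

03:45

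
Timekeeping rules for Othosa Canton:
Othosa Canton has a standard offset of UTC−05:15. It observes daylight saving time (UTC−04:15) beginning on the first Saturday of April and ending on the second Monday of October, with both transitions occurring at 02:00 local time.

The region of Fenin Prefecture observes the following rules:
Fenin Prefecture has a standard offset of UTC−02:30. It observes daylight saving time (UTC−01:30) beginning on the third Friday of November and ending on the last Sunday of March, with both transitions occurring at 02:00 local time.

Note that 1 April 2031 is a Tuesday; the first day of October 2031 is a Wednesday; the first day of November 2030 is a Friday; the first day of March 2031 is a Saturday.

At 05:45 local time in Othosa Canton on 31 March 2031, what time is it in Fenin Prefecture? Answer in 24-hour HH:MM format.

08:30

1 April 2031 is a Tuesday, so the first Saturday is April 5.
1 October 2031 is a Wednesday, so the first Monday is October 6 and the second is October 13.
31 March 2031 does not fall between 5 April and 13 October, so daylight saving is not in effect and Othosa Canton is at UTC−05:15.
05:45 Othosa Canton + 5h15m = 11:00 UTC.
1 November 2030 is a Friday, so the first Friday is November 1 and the third is November 15.
1 March 2031 is a Saturday, so Sundays fall on 2, 9, 16, 23, 30; the last is March 30.
At the standard offset (UTC−02:30), 11:00 UTC − 2h30m = 08:30 Fenin Prefecture standard time.
Daylight saving runs 15 November 2030 – 30 March 2031; the standard-time date in Fenin Prefecture, 31 March 2031, is outside that window, so Fenin Prefecture is on standard time at UTC−02:30.
11:00 UTC − 2h30m = 08:30 Fenin Prefecture.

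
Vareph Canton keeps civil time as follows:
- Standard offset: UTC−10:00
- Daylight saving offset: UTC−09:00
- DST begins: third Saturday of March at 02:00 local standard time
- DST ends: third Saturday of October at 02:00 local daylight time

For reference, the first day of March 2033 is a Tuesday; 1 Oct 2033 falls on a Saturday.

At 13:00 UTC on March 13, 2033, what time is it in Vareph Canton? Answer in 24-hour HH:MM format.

1 March 2033 is a Tuesday, so the first Saturday is March 5 and the third is March 19.
1 October 2033 is a Saturday, so the first Saturday is October 1 and the third is October 15.
At the standard offset (UTC−10:00), 13:00 UTC − 10h = 03:00 Vareph Canton standard time.
The standard-time date in Vareph Canton, March 13, 2033, does not fall between 19 March and 15 October, so daylight saving is not in effect and Vareph Canton is at UTC−10:00.
13:00 UTC − 10h = 03:00 local.

03:00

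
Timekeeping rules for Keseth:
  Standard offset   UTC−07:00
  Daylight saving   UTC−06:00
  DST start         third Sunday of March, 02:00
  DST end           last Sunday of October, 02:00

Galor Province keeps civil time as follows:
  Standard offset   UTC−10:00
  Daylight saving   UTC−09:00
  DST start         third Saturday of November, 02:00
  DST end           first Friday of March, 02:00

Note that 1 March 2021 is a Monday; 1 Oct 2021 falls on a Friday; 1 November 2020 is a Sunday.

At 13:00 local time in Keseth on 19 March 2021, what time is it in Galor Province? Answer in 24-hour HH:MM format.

1 March 2021 is a Monday, so the first Sunday is March 7 and the third is March 21.
1 October 2021 is a Friday, so Sundays fall on 3, 10, 17, 24, 31; the last is October 31.
19 March 2021 does not fall between 21 March and 31 October, so daylight saving is not in effect and Keseth is at UTC−07:00.
13:00 Keseth + 7h = 20:00 UTC.
1 November 2020 is a Sunday, so the first Saturday is November 7 and the third is November 21.
1 March 2021 is a Monday, so the first Friday is March 5.
At the standard offset (UTC−10:00), 20:00 UTC − 10h = 10:00 Galor Province standard time.
The standard-time date in Galor Province, 19 March 2021, is outside the daylight-saving period (21 November 2020 – 5 March 2021), so Galor Province is on standard time, UTC−10:00.
20:00 UTC − 10h = 10:00 Galor Province.

10:00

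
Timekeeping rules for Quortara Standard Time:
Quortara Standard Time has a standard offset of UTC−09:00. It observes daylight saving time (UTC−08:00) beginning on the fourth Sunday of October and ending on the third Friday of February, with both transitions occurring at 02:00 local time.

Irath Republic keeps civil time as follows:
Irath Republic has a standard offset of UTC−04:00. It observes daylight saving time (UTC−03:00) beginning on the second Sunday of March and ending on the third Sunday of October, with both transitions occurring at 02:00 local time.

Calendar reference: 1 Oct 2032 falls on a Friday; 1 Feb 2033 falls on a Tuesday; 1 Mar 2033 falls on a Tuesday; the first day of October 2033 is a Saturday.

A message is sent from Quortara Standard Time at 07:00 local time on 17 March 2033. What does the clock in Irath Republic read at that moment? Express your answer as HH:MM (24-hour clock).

1 October 2032 is a Friday, so the first Sunday is October 3 and the fourth is October 24.
1 February 2033 is a Tuesday, so the first Friday is February 4 and the third is February 18.
17 March 2033 does not fall between 24 October 2032 and 18 February 2033, so daylight saving is not in effect and Quortara Standard Time is at UTC−09:00.
07:00 Quortara Standard Time + 9h = 16:00 UTC.
1 March 2033 is a Tuesday, so the first Sunday is March 6 and the second is March 13.
1 October 2033 is a Saturday, so the first Sunday is October 2 and the third is October 16.
At the standard offset (UTC−04:00), 16:00 UTC − 4h = 12:00 Irath Republic standard time.
The standard-time date in Irath Republic, 17 March 2033, falls between 13 March and 16 October, so daylight saving is in effect and Irath Republic is at UTC−03:00.
16:00 UTC − 3h = 13:00 Irath Republic.

13:00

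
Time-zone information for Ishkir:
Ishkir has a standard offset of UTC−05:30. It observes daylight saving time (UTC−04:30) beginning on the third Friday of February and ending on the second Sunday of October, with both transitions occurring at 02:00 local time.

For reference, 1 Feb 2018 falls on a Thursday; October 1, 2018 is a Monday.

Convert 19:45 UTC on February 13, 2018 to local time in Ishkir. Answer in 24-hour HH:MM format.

1 February 2018 is a Thursday, so the first Friday is February 2 and the third is February 16.
1 October 2018 is a Monday, so the first Sunday is October 7 and the second is October 14.
At the standard offset (UTC−05:30), 19:45 UTC − 5h30m = 14:15 Ishkir standard time.
Daylight saving runs 16 February – 14 October; the standard-time date in Ishkir, February 13, 2018, is outside that window, so Ishkir is on standard time at UTC−05:30.
19:45 UTC − 5h30m = 14:15 local.

14:15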